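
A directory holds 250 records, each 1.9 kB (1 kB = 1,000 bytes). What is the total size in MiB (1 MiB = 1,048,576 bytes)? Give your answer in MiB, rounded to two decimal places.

0.45 MiB

Total = 250 × 1.9 kB = 475 kB
= 475 × 1,000 bytes = 475,000 bytes
1 MiB = 1,048,576 bytes
475,000 / 1,048,576 = 0.45 MiB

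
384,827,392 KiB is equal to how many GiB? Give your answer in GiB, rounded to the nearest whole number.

384,827,392 KiB = 384,827,392 × 2^10 bytes = 394,063,249,408 bytes
1 GiB = 1,073,741,824 bytes
394,063,249,408 / 1,073,741,824 = 367 GiB

367 GiB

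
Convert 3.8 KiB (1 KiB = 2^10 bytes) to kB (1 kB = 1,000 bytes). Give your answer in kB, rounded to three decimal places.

3.8 KiB = 3.8 × 2^10 bytes = 3,891.2 bytes
1 kB = 10^3 bytes = 1,000 bytes
3,891.2 / 1,000 = 3.891 kB

3.891 kB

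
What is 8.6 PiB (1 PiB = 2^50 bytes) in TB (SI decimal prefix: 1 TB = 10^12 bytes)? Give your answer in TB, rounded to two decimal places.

9,682.74 TB

8.6 PiB = 8.6 × 2^50 bytes = 9,682,739,198,846,566.4 bytes
1 TB = 1,000,000,000,000 bytes
9,682,739,198,846,566.4 / 1,000,000,000,000 = 9,682.74 TB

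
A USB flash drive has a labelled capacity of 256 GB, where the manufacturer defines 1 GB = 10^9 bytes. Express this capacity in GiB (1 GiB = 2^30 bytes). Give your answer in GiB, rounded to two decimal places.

238.42 GiB

256 GB = 256 × 10^9 bytes = 256,000,000,000 bytes
1 GiB = 2^30 bytes = 1,073,741,824 bytes
256,000,000,000 / 1,073,741,824 = 238.42 GiB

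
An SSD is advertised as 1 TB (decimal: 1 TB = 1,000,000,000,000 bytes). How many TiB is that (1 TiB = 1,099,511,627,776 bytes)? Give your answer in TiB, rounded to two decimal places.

0.91 TiB

1 TB = 1 × 10^12 bytes = 1,000,000,000,000 bytes
1 TiB = 1,099,511,627,776 bytes
1,000,000,000,000 / 1,099,511,627,776 = 0.91 TiB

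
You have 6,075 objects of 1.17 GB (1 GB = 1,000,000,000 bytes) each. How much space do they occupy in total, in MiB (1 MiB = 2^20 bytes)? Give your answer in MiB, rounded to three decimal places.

Total = 6,075 × 1.17 GB = 7107.75 GB
= 7107.75 × 1,000,000,000 bytes = 7,107,750,000,000 bytes
1 MiB = 1,048,576 bytes
7,107,750,000,000 / 1,048,576 = 6,778,478.622 MiB

6,778,478.622 MiB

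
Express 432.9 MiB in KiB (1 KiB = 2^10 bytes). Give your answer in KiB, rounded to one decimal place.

443,289.6 KiB

432.9 MiB = 432.9 × 2^20 bytes = 453,928,550.4 bytes
1 KiB = 2^10 bytes = 1,024 bytes
453,928,550.4 / 1,024 = 443,289.6 KiB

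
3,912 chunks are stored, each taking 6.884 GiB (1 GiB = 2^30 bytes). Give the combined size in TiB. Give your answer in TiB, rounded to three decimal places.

26.299 TiB

Total = 3,912 × 6.884 GiB = 26930.208 GiB
= 26930.208 × 1,073,741,824 bytes = 28,916,090,658,619.392 bytes
1 TiB = 1,099,511,627,776 bytes
28,916,090,658,619.392 / 1,099,511,627,776 = 26.299 TiB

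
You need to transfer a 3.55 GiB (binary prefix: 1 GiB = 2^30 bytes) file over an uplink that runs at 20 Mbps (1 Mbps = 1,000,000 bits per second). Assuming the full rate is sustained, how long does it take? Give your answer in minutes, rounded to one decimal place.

3.55 GiB = 3,811,783,475.2 bytes = 30,494,267,801.6 bits
20 Mbps = 20,000,000 bits/s
time = 30,494,267,801.6 / 20,000,000 = 1,524.71 s
1,524.71 s / 60 = 25.4 minutes

25.4 minutes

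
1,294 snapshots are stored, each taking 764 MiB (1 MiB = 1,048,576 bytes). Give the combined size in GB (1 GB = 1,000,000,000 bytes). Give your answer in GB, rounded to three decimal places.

1,036.639 GB

Total = 1,294 × 764 MiB = 988,616 MiB
= 988,616 × 1,048,576 bytes = 1,036,639,010,816 bytes
1 GB = 1,000,000,000 bytes
1,036,639,010,816 / 1,000,000,000 = 1,036.639 GB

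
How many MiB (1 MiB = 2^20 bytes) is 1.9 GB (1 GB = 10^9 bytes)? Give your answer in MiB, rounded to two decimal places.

1.9 GB × 1,000,000,000 bytes/GB = 1,900,000,000 bytes
1 MiB = 1,048,576 bytes
1,900,000,000 / 1,048,576 = 1,811.98 MiB

1,811.98 MiB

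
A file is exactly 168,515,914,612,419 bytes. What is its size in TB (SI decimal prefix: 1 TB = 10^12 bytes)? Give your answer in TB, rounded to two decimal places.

168,515,914,612,419 bytes given.
1 TB = 10^12 bytes = 1,000,000,000,000 bytes
168,515,914,612,419 / 1,000,000,000,000 = 168.52 TB

168.52 TB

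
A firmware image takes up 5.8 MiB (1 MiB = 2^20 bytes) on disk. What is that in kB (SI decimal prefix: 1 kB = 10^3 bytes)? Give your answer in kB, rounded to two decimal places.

6,081.74 kB

5.8 MiB × 1,048,576 bytes/MiB = 6,081,740.8 bytes
1 kB = 10^3 bytes = 1,000 bytes
6,081,740.8 / 1,000 = 6,081.74 kB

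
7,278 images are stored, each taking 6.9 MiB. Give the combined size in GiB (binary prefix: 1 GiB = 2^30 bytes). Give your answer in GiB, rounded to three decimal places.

Total = 7,278 × 6.9 MiB = 50218.2 MiB
= 50218.2 × 1,048,576 bytes = 52,657,599,283.2 bytes
1 GiB = 1,073,741,824 bytes
52,657,599,283.2 / 1,073,741,824 = 49.041 GiB

49.041 GiB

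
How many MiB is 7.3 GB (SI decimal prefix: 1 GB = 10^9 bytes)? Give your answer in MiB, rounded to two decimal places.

6,961.82 MiB

7.3 GB = 7.3 × 10^9 bytes = 7,300,000,000 bytes
1 MiB = 1,048,576 bytes
7,300,000,000 / 1,048,576 = 6,961.82 MiB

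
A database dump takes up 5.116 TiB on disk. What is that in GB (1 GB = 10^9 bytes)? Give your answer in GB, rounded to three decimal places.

5,625.101 GB

5.116 TiB = 5.116 × 2^40 bytes = 5,625,101,487,702.016 bytes
1 GB = 10^9 bytes = 1,000,000,000 bytes
5,625,101,487,702.016 / 1,000,000,000 = 5,625.101 GB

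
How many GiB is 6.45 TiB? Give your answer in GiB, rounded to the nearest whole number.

6,605 GiB

6.45 TiB = 6.45 × 2^40 bytes = 7,091,849,999,155.2 bytes
1 GiB = 2^30 bytes = 1,073,741,824 bytes
7,091,849,999,155.2 / 1,073,741,824 = 6,605 GiB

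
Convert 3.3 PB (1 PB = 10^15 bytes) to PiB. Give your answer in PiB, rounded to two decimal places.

3.3 PB = 3.3 × 10^15 bytes = 3,300,000,000,000,000 bytes
1 PiB = 1,125,899,906,842,624 bytes
3,300,000,000,000,000 / 1,125,899,906,842,624 = 2.93 PiB

2.93 PiB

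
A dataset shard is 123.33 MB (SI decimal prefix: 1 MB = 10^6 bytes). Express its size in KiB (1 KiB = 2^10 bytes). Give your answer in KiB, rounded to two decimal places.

120,439.45 KiB

123.33 MB = 123.33 × 10^6 bytes = 123,330,000 bytes
1 KiB = 2^10 bytes = 1,024 bytes
123,330,000 / 1,024 = 120,439.45 KiB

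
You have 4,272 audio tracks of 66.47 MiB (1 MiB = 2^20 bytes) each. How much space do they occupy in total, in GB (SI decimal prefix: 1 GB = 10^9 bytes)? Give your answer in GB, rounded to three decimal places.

Total = 4,272 × 66.47 MiB = 283959.84 MiB
= 283959.84 × 1,048,576 bytes = 297,753,473,187.84 bytes
1 GB = 1,000,000,000 bytes
297,753,473,187.84 / 1,000,000,000 = 297.753 GB

297.753 GB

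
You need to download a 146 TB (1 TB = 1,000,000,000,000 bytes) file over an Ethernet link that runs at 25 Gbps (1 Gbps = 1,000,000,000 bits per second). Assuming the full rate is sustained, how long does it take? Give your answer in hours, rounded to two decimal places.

12.98 hours

146 TB = 146,000,000,000,000 bytes = 1,168,000,000,000,000 bits
25 Gbps = 25,000,000,000 bits/s
time = 1,168,000,000,000,000 / 25,000,000,000 = 46,720.0000 s
46,720.0000 s / 3600 = 12.98 hours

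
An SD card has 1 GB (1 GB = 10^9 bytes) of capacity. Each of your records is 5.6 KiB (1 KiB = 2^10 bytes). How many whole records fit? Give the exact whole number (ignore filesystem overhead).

Capacity: 1 GB = 1,000,000,000 bytes
Per item: 5.6 KiB = 5,734.4 bytes
⌊1,000,000,000 / 5,734.4⌋ = 174,386

174,386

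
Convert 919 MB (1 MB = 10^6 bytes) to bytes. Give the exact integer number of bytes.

919,000,000 bytes

919 × 1,000,000 = 919,000,000 bytes  (1 MB = 10^6 bytes)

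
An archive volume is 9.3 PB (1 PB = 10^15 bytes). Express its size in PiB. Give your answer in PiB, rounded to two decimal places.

8.26 PiB

9.3 PB × 1,000,000,000,000,000 bytes/PB = 9,300,000,000,000,000 bytes
1 PiB = 2^50 bytes = 1,125,899,906,842,624 bytes
9,300,000,000,000,000 / 1,125,899,906,842,624 = 8.26 PiB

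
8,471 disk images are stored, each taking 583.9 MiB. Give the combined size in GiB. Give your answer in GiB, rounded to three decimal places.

4,830.290 GiB

Total = 8,471 × 583.9 MiB = 4946216.9 MiB
= 4946216.9 × 1,048,576 bytes = 5,186,484,332,134.4 bytes
1 GiB = 1,073,741,824 bytes
5,186,484,332,134.4 / 1,073,741,824 = 4,830.290 GiB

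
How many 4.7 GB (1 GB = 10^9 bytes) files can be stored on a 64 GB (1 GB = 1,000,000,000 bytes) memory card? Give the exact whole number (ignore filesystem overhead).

Capacity: 64 GB = 64,000,000,000 bytes
Per item: 4.7 GB = 4,700,000,000 bytes
⌊64,000,000,000 / 4,700,000,000⌋ = 13

13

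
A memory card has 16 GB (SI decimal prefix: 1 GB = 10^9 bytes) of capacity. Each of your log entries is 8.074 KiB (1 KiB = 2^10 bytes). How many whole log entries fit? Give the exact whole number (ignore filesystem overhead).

Capacity: 16 GB = 16,000,000,000 bytes
Per item: 8.074 KiB = 8,267.776 bytes
⌊16,000,000,000 / 8,267.776⌋ = 1,935,224

1,935,224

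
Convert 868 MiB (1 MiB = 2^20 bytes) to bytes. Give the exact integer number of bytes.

868 × 1,048,576 = 910,163,968 bytes  (1 MiB = 2^20 bytes)

910,163,968 bytes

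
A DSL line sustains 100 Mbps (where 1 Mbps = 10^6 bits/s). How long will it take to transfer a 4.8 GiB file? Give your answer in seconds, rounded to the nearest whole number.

4.8 GiB = 5,153,960,755.2 bytes = 41,231,686,041.6 bits
100 Mbps = 100,000,000 bits/s
time = 41,231,686,041.6 / 100,000,000 = 412 s

412 seconds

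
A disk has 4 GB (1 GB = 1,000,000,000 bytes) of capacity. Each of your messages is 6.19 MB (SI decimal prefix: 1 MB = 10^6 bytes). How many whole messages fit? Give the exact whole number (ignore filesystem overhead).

646

Capacity: 4 GB = 4,000,000,000 bytes
Per item: 6.19 MB = 6,190,000 bytes
⌊4,000,000,000 / 6,190,000⌋ = 646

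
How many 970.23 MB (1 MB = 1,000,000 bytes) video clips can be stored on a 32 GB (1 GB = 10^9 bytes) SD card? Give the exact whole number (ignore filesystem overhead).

Capacity: 32 GB = 32,000,000,000 bytes
Per item: 970.23 MB = 970,230,000 bytes
⌊32,000,000,000 / 970,230,000⌋ = 32

32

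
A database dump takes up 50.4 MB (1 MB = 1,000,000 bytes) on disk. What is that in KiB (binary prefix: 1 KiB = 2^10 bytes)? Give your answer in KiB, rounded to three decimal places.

49,218.750 KiB

50.4 MB × 1,000,000 bytes/MB = 50,400,000 bytes
1 KiB = 2^10 bytes = 1,024 bytes
50,400,000 / 1,024 = 49,218.750 KiB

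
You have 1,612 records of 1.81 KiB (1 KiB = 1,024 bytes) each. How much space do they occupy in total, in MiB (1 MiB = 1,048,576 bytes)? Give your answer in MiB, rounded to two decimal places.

2.85 MiB

Total = 1,612 × 1.81 KiB = 2917.72 KiB
= 2917.72 × 1,024 bytes = 2,987,745.28 bytes
1 MiB = 1,048,576 bytes
2,987,745.28 / 1,048,576 = 2.85 MiB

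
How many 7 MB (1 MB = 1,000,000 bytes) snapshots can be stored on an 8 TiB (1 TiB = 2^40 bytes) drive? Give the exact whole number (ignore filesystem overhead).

1,256,584

Capacity: 8 TiB = 8,796,093,022,208 bytes
Per item: 7 MB = 7,000,000 bytes
⌊8,796,093,022,208 / 7,000,000⌋ = 1,256,584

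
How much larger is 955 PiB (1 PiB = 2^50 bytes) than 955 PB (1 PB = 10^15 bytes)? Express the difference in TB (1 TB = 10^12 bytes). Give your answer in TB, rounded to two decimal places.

955 PiB = 955 × 1,125,899,906,842,624 = 1,075,234,411,034,705,920 bytes
955 PB = 955 × 1,000,000,000,000,000 = 955,000,000,000,000,000 bytes
difference = 120,234,411,034,705,920 bytes
120,234,411,034,705,920 / 1,000,000,000,000 = 120,234.41 TB

120,234.41 TB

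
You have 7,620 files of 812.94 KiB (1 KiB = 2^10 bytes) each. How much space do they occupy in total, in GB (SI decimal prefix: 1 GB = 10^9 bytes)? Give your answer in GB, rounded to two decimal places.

Total = 7,620 × 812.94 KiB = 6194602.8 KiB
= 6194602.8 × 1,024 bytes = 6,343,273,267.2 bytes
1 GB = 1,000,000,000 bytes
6,343,273,267.2 / 1,000,000,000 = 6.34 GB

6.34 GB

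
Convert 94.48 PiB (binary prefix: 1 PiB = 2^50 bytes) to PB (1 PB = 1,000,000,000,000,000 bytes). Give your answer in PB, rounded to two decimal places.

106.38 PB

94.48 PiB = 94.48 × 2^50 bytes = 106,375,023,198,491,115.52 bytes
1 PB = 1,000,000,000,000,000 bytes
106,375,023,198,491,115.52 / 1,000,000,000,000,000 = 106.38 PB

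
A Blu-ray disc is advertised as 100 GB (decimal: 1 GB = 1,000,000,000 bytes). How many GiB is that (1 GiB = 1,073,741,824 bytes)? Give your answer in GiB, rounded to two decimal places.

100 GB × 1,000,000,000 bytes/GB = 100,000,000,000 bytes
1 GiB = 1,073,741,824 bytes
100,000,000,000 / 1,073,741,824 = 93.13 GiB

93.13 GiB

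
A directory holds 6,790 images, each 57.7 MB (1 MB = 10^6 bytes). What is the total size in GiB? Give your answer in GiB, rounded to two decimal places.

364.88 GiB

Total = 6,790 × 57.7 MB = 391,783 MB
= 391,783 × 1,000,000 bytes = 391,783,000,000 bytes
1 GiB = 1,073,741,824 bytes
391,783,000,000 / 1,073,741,824 = 364.88 GiB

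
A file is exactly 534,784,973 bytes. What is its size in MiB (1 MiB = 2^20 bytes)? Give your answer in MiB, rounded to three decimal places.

534,784,973 bytes given.
1 MiB = 1,048,576 bytes
534,784,973 / 1,048,576 = 510.011 MiB

510.011 MiB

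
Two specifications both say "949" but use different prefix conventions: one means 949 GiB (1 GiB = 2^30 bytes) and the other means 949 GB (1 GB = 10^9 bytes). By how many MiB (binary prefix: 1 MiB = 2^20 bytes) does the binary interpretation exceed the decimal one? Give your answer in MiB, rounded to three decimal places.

66,739.074 MiB

949 GiB = 949 × 1,073,741,824 = 1,018,980,990,976 bytes
949 GB = 949 × 1,000,000,000 = 949,000,000,000 bytes
difference = 69,980,990,976 bytes
69,980,990,976 / 1,048,576 = 66,739.074 MiB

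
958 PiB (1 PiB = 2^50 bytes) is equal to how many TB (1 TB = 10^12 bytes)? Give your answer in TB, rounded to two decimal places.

1,078,612.11 TB

958 PiB = 958 × 2^50 bytes = 1,078,612,110,755,233,792 bytes
1 TB = 10^12 bytes = 1,000,000,000,000 bytes
1,078,612,110,755,233,792 / 1,000,000,000,000 = 1,078,612.11 TB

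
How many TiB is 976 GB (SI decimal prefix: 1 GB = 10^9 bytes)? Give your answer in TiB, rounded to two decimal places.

0.89 TiB

976 GB = 976 × 10^9 bytes = 976,000,000,000 bytes
1 TiB = 2^40 bytes = 1,099,511,627,776 bytes
976,000,000,000 / 1,099,511,627,776 = 0.89 TiB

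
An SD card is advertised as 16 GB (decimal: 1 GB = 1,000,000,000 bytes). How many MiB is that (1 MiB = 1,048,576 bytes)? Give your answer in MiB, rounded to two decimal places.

15,258.79 MiB

16 GB = 16 × 10^9 bytes = 16,000,000,000 bytes
1 MiB = 1,048,576 bytes
16,000,000,000 / 1,048,576 = 15,258.79 MiB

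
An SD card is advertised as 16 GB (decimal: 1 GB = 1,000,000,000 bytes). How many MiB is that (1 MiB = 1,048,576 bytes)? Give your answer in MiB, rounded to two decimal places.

15,258.79 MiB

16 GB × 1,000,000,000 bytes/GB = 16,000,000,000 bytes
1 MiB = 2^20 bytes = 1,048,576 bytes
16,000,000,000 / 1,048,576 = 15,258.79 MiB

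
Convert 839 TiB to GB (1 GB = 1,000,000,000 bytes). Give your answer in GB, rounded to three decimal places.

922,490.256 GB

839 TiB × 1,099,511,627,776 bytes/TiB = 922,490,255,704,064 bytes
1 GB = 10^9 bytes = 1,000,000,000 bytes
922,490,255,704,064 / 1,000,000,000 = 922,490.256 GB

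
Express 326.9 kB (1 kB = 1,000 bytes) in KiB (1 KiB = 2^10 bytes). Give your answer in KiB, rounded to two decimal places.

319.24 KiB

326.9 kB = 326.9 × 10^3 bytes = 326,900 bytes
1 KiB = 2^10 bytes = 1,024 bytes
326,900 / 1,024 = 319.24 KiB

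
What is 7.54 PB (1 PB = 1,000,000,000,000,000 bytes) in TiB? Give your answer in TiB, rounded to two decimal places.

7.54 PB = 7.54 × 10^15 bytes = 7,540,000,000,000,000 bytes
1 TiB = 2^40 bytes = 1,099,511,627,776 bytes
7,540,000,000,000,000 / 1,099,511,627,776 = 6,857.59 TiB

6,857.59 TiB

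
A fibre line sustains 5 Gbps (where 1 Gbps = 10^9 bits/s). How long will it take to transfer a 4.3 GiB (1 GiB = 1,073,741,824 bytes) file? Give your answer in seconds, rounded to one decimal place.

4.3 GiB = 4,617,089,843.2 bytes = 36,936,718,745.6 bits
5 Gbps = 5,000,000,000 bits/s
time = 36,936,718,745.6 / 5,000,000,000 = 7.4 s

7.4 seconds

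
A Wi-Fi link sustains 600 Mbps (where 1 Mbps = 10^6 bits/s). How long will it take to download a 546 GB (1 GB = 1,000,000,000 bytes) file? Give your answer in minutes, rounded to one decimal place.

546 GB = 546,000,000,000 bytes = 4,368,000,000,000 bits
600 Mbps = 600,000,000 bits/s
time = 4,368,000,000,000 / 600,000,000 = 7,280.00 s
7,280.00 s / 60 = 121.3 minutes

121.3 minutes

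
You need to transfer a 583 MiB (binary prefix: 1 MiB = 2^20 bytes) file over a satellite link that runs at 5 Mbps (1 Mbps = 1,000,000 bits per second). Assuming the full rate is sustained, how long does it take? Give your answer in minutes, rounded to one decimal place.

583 MiB = 611,319,808 bytes = 4,890,558,464 bits
5 Mbps = 5,000,000 bits/s
time = 4,890,558,464 / 5,000,000 = 978.11 s
978.11 s / 60 = 16.3 minutes

16.3 minutes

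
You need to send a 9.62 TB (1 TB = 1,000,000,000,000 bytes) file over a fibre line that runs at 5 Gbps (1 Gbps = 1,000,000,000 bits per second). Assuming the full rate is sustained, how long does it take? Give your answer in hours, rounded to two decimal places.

4.28 hours

9.62 TB = 9,620,000,000,000 bytes = 76,960,000,000,000 bits
5 Gbps = 5,000,000,000 bits/s
time = 76,960,000,000,000 / 5,000,000,000 = 15,392.0000 s
15,392.0000 s / 3600 = 4.28 hours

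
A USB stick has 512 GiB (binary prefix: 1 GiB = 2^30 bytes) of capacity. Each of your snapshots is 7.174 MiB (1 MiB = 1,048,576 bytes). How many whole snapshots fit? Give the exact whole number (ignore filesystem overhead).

Capacity: 512 GiB = 549,755,813,888 bytes
Per item: 7.174 MiB = 7,522,484.224 bytes
⌊549,755,813,888 / 7,522,484.224⌋ = 73,081

73,081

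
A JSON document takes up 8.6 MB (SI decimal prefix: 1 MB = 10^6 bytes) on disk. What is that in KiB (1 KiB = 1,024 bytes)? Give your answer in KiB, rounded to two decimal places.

8,398.44 KiB

8.6 MB = 8.6 × 10^6 bytes = 8,600,000 bytes
1 KiB = 1,024 bytes
8,600,000 / 1,024 = 8,398.44 KiB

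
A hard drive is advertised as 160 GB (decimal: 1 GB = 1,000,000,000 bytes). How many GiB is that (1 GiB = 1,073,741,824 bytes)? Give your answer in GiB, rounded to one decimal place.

160 GB × 1,000,000,000 bytes/GB = 160,000,000,000 bytes
1 GiB = 2^30 bytes = 1,073,741,824 bytes
160,000,000,000 / 1,073,741,824 = 149.0 GiB

149.0 GiB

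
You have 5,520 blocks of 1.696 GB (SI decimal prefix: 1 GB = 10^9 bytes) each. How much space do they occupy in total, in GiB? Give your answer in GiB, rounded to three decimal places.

Total = 5,520 × 1.696 GB = 9361.92 GB
= 9361.92 × 1,000,000,000 bytes = 9,361,920,000,000 bytes
1 GiB = 1,073,741,824 bytes
9,361,920,000,000 / 1,073,741,824 = 8,718.967 GiB

8,718.967 GiB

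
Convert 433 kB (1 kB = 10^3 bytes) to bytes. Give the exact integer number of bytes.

433 × 1,000 = 433,000 bytes  (1 kB = 10^3 bytes)

433,000 bytes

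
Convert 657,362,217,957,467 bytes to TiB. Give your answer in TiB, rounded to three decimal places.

657,362,217,957,467 bytes given.
1 TiB = 2^40 bytes = 1,099,511,627,776 bytes
657,362,217,957,467 / 1,099,511,627,776 = 597.867 TiB

597.867 TiB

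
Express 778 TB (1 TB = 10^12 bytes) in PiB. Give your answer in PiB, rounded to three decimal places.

778 TB = 778 × 10^12 bytes = 778,000,000,000,000 bytes
1 PiB = 1,125,899,906,842,624 bytes
778,000,000,000,000 / 1,125,899,906,842,624 = 0.691 PiB

0.691 PiB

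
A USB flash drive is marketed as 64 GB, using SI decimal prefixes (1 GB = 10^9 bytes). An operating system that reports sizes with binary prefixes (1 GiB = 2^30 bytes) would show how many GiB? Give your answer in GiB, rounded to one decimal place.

64 GB × 1,000,000,000 bytes/GB = 64,000,000,000 bytes
1 GiB = 1,073,741,824 bytes
64,000,000,000 / 1,073,741,824 = 59.6 GiB

59.6 GiB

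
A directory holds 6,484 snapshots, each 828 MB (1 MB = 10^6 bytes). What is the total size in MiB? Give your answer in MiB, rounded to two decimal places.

5,120,040.89 MiB

Total = 6,484 × 828 MB = 5,368,752 MB
= 5,368,752 × 1,000,000 bytes = 5,368,752,000,000 bytes
1 MiB = 1,048,576 bytes
5,368,752,000,000 / 1,048,576 = 5,120,040.89 MiB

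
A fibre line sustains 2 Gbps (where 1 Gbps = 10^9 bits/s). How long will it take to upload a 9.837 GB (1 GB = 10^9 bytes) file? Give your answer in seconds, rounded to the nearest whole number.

39 seconds

9.837 GB = 9,837,000,000 bytes = 78,696,000,000 bits
2 Gbps = 2,000,000,000 bits/s
time = 78,696,000,000 / 2,000,000,000 = 39 s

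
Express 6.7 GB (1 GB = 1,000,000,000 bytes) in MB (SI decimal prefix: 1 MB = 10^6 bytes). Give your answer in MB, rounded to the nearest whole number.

6,700 MB

6.7 GB = 6.7 × 10^9 bytes = 6,700,000,000 bytes
1 MB = 10^6 bytes = 1,000,000 bytes
6,700,000,000 / 1,000,000 = 6,700 MB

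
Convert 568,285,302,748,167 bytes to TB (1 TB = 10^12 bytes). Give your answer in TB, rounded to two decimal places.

568,285,302,748,167 bytes given.
1 TB = 1,000,000,000,000 bytes
568,285,302,748,167 / 1,000,000,000,000 = 568.29 TB

568.29 TB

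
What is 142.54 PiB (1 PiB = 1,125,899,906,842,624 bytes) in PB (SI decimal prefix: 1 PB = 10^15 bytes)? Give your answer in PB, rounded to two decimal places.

142.54 PiB = 142.54 × 2^50 bytes = 160,485,772,721,347,624.96 bytes
1 PB = 1,000,000,000,000,000 bytes
160,485,772,721,347,624.96 / 1,000,000,000,000,000 = 160.49 PB

160.49 PB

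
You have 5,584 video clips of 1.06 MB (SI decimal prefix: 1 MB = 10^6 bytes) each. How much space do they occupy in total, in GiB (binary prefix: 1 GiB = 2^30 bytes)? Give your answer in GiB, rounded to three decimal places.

5.513 GiB

Total = 5,584 × 1.06 MB = 5919.04 MB
= 5919.04 × 1,000,000 bytes = 5,919,040,000 bytes
1 GiB = 1,073,741,824 bytes
5,919,040,000 / 1,073,741,824 = 5.513 GiB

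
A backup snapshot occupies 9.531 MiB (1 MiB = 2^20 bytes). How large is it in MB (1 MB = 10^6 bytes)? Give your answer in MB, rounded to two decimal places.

9.531 MiB × 1,048,576 bytes/MiB = 9,993,977.856 bytes
1 MB = 10^6 bytes = 1,000,000 bytes
9,993,977.856 / 1,000,000 = 9.99 MB

9.99 MB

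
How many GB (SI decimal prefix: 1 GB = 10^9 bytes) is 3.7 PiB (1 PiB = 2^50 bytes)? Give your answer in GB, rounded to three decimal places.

3.7 PiB = 3.7 × 2^50 bytes = 4,165,829,655,317,708.8 bytes
1 GB = 1,000,000,000 bytes
4,165,829,655,317,708.8 / 1,000,000,000 = 4,165,829.655 GB

4,165,829.655 GB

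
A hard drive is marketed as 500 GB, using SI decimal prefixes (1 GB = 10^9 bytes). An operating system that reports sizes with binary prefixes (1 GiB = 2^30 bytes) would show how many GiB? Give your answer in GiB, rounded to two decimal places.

500 GB = 500 × 10^9 bytes = 500,000,000,000 bytes
1 GiB = 2^30 bytes = 1,073,741,824 bytes
500,000,000,000 / 1,073,741,824 = 465.66 GiB

465.66 GiB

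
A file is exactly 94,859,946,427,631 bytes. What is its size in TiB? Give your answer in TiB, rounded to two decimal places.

94,859,946,427,631 bytes given.
1 TiB = 2^40 bytes = 1,099,511,627,776 bytes
94,859,946,427,631 / 1,099,511,627,776 = 86.27 TiB

86.27 TiB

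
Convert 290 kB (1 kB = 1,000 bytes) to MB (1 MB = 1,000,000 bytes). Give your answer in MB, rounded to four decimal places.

0.2900 MB

290 kB = 290 × 10^3 bytes = 290,000 bytes
1 MB = 1,000,000 bytes
290,000 / 1,000,000 = 0.2900 MB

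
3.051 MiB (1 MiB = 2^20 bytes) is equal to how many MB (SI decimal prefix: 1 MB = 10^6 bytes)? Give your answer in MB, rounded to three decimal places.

3.051 MiB = 3.051 × 2^20 bytes = 3,199,205.376 bytes
1 MB = 1,000,000 bytes
3,199,205.376 / 1,000,000 = 3.199 MB

3.199 MB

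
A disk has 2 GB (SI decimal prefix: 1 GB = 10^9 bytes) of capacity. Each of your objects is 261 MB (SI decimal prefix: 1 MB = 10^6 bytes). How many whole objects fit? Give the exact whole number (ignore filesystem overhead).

7

Capacity: 2 GB = 2,000,000,000 bytes
Per item: 261 MB = 261,000,000 bytes
⌊2,000,000,000 / 261,000,000⌋ = 7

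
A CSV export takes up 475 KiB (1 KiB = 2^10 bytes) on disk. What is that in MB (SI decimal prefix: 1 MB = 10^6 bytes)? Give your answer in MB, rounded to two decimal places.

0.49 MB

475 KiB = 475 × 2^10 bytes = 486,400 bytes
1 MB = 1,000,000 bytes
486,400 / 1,000,000 = 0.49 MB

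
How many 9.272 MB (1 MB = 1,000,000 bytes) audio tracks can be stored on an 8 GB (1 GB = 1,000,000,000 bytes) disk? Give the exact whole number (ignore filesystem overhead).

Capacity: 8 GB = 8,000,000,000 bytes
Per item: 9.272 MB = 9,272,000 bytes
⌊8,000,000,000 / 9,272,000⌋ = 862

862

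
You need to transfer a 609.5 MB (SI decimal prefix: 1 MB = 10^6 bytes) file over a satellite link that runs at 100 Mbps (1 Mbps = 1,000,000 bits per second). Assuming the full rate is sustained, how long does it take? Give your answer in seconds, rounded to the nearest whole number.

609.5 MB = 609,500,000 bytes = 4,876,000,000 bits
100 Mbps = 100,000,000 bits/s
time = 4,876,000,000 / 100,000,000 = 49 s

49 seconds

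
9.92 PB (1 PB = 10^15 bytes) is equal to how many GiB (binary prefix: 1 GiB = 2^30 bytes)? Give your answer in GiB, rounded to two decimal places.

9.92 PB = 9.92 × 10^15 bytes = 9,920,000,000,000,000 bytes
1 GiB = 1,073,741,824 bytes
9,920,000,000,000,000 / 1,073,741,824 = 9,238,719.94 GiB

9,238,719.94 GiB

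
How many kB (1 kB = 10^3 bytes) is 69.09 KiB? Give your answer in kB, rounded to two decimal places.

70.75 kB

69.09 KiB × 1,024 bytes/KiB = 70,748.16 bytes
1 kB = 10^3 bytes = 1,000 bytes
70,748.16 / 1,000 = 70.75 kB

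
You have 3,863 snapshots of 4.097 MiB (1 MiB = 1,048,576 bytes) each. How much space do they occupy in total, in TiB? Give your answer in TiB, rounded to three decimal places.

0.015 TiB

Total = 3,863 × 4.097 MiB = 15826.711 MiB
= 15826.711 × 1,048,576 bytes = 16,595,509,313.536 bytes
1 TiB = 1,099,511,627,776 bytes
16,595,509,313.536 / 1,099,511,627,776 = 0.015 TiB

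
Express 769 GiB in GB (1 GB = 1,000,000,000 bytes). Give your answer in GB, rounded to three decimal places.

769 GiB = 769 × 2^30 bytes = 825,707,462,656 bytes
1 GB = 10^9 bytes = 1,000,000,000 bytes
825,707,462,656 / 1,000,000,000 = 825.707 GB

825.707 GB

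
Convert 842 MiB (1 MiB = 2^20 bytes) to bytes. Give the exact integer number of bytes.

842 × 1,048,576 = 882,900,992 bytes

882,900,992 bytes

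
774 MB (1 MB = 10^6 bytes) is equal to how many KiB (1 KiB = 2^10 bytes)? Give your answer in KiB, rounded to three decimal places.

755,859.375 KiB

774 MB = 774 × 10^6 bytes = 774,000,000 bytes
1 KiB = 2^10 bytes = 1,024 bytes
774,000,000 / 1,024 = 755,859.375 KiB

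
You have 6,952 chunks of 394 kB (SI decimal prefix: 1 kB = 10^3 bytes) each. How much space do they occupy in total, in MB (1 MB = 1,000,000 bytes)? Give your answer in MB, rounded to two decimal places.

Total = 6,952 × 394 kB = 2,739,088 kB
= 2,739,088 × 1,000 bytes = 2,739,088,000 bytes
1 MB = 1,000,000 bytes
2,739,088,000 / 1,000,000 = 2,739.09 MB

2,739.09 MB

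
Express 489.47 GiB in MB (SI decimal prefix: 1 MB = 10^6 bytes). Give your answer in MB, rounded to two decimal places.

489.47 GiB × 1,073,741,824 bytes/GiB = 525,564,410,593.28 bytes
1 MB = 1,000,000 bytes
525,564,410,593.28 / 1,000,000 = 525,564.41 MB

525,564.41 MB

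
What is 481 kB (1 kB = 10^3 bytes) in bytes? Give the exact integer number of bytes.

481,000 bytes

481 × 1,000 = 481,000 bytes  (1 kB = 10^3 bytes)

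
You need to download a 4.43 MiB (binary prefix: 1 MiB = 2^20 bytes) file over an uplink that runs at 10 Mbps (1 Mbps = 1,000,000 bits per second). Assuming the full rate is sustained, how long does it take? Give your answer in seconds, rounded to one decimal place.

4.43 MiB = 4,645,191.68 bytes = 37,161,533.44 bits
10 Mbps = 10,000,000 bits/s
time = 37,161,533.44 / 10,000,000 = 3.7 s

3.7 seconds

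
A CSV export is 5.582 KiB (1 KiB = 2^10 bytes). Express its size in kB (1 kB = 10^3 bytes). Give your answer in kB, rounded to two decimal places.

5.582 KiB = 5.582 × 2^10 bytes = 5,715.968 bytes
1 kB = 10^3 bytes = 1,000 bytes
5,715.968 / 1,000 = 5.72 kB

5.72 kB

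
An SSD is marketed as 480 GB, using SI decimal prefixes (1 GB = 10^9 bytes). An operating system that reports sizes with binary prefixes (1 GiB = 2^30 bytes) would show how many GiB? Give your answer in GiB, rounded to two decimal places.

480 GB = 480 × 10^9 bytes = 480,000,000,000 bytes
1 GiB = 2^30 bytes = 1,073,741,824 bytes
480,000,000,000 / 1,073,741,824 = 447.03 GiB

447.03 GiB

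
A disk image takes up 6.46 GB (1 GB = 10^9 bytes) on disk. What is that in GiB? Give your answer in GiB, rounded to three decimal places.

6.016 GiB

6.46 GB = 6.46 × 10^9 bytes = 6,460,000,000 bytes
1 GiB = 2^30 bytes = 1,073,741,824 bytes
6,460,000,000 / 1,073,741,824 = 6.016 GiB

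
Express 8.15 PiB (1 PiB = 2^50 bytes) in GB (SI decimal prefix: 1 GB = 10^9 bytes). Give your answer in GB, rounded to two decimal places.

8.15 PiB = 8.15 × 2^50 bytes = 9,176,084,240,767,385.6 bytes
1 GB = 10^9 bytes = 1,000,000,000 bytes
9,176,084,240,767,385.6 / 1,000,000,000 = 9,176,084.24 GB

9,176,084.24 GB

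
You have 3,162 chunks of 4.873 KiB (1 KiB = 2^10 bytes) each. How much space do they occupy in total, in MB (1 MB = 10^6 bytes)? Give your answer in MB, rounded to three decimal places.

Total = 3,162 × 4.873 KiB = 15408.426 KiB
= 15408.426 × 1,024 bytes = 15,778,228.224 bytes
1 MB = 1,000,000 bytes
15,778,228.224 / 1,000,000 = 15.778 MB

15.778 MB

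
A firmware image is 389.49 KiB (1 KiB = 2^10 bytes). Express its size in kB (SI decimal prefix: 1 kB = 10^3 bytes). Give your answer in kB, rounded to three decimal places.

398.838 kB

389.49 KiB × 1,024 bytes/KiB = 398,837.76 bytes
1 kB = 10^3 bytes = 1,000 bytes
398,837.76 / 1,000 = 398.838 kB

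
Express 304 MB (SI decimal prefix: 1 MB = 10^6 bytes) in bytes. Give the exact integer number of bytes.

304,000,000 bytes

304 × 1,000,000 = 304,000,000 bytes  (1 MB = 10^6 bytes)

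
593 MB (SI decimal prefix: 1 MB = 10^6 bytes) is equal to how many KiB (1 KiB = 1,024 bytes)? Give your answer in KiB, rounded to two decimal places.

579,101.56 KiB

593 MB = 593 × 10^6 bytes = 593,000,000 bytes
1 KiB = 2^10 bytes = 1,024 bytes
593,000,000 / 1,024 = 579,101.56 KiB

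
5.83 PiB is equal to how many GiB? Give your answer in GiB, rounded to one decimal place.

6,113,198.1 GiB

5.83 PiB = 5.83 × 2^50 bytes = 6,563,996,456,892,497.92 bytes
1 GiB = 1,073,741,824 bytes
6,563,996,456,892,497.92 / 1,073,741,824 = 6,113,198.1 GiB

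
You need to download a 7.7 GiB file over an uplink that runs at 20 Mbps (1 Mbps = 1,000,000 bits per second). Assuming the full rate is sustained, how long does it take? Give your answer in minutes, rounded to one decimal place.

7.7 GiB = 8,267,812,044.8 bytes = 66,142,496,358.4 bits
20 Mbps = 20,000,000 bits/s
time = 66,142,496,358.4 / 20,000,000 = 3,307.12 s
3,307.12 s / 60 = 55.1 minutes

55.1 minutes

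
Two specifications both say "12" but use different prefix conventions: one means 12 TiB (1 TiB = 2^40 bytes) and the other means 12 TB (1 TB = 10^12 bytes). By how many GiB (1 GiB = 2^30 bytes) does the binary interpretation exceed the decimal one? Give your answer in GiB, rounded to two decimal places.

12 TiB = 12 × 1,099,511,627,776 = 13,194,139,533,312 bytes
12 TB = 12 × 1,000,000,000,000 = 12,000,000,000,000 bytes
difference = 1,194,139,533,312 bytes
1,194,139,533,312 / 1,073,741,824 = 1,112.13 GiB

1,112.13 GiB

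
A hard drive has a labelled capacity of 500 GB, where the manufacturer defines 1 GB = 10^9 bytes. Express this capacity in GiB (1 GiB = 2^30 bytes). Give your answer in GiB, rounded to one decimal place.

500 GB = 500 × 10^9 bytes = 500,000,000,000 bytes
1 GiB = 1,073,741,824 bytes
500,000,000,000 / 1,073,741,824 = 465.7 GiB

465.7 GiB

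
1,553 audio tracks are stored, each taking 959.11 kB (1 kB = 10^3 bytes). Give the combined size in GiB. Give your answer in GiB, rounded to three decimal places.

1.387 GiB

Total = 1,553 × 959.11 kB = 1489497.83 kB
= 1489497.83 × 1,000 bytes = 1,489,497,830 bytes
1 GiB = 1,073,741,824 bytes
1,489,497,830 / 1,073,741,824 = 1.387 GiB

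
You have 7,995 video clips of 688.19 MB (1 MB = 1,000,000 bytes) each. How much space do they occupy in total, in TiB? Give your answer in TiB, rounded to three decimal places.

5.004 TiB

Total = 7,995 × 688.19 MB = 5502079.05 MB
= 5502079.05 × 1,000,000 bytes = 5,502,079,050,000 bytes
1 TiB = 1,099,511,627,776 bytes
5,502,079,050,000 / 1,099,511,627,776 = 5.004 TiB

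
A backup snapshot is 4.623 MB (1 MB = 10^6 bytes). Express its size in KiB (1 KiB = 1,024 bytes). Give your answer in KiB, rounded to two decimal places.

4,514.65 KiB

4.623 MB = 4.623 × 10^6 bytes = 4,623,000 bytes
1 KiB = 1,024 bytes
4,623,000 / 1,024 = 4,514.65 KiB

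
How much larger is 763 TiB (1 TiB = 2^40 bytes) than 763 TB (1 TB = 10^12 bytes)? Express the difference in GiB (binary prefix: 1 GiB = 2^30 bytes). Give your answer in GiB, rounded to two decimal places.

763 TiB = 763 × 1,099,511,627,776 = 838,927,371,993,088 bytes
763 TB = 763 × 1,000,000,000,000 = 763,000,000,000,000 bytes
difference = 75,927,371,993,088 bytes
75,927,371,993,088 / 1,073,741,824 = 70,712.88 GiB

70,712.88 GiB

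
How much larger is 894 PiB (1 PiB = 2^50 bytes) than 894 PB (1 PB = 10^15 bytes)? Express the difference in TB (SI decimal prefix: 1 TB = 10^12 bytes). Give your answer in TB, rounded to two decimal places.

894 PiB = 894 × 1,125,899,906,842,624 = 1,006,554,516,717,305,856 bytes
894 PB = 894 × 1,000,000,000,000,000 = 894,000,000,000,000,000 bytes
difference = 112,554,516,717,305,856 bytes
112,554,516,717,305,856 / 1,000,000,000,000 = 112,554.52 TB

112,554.52 TB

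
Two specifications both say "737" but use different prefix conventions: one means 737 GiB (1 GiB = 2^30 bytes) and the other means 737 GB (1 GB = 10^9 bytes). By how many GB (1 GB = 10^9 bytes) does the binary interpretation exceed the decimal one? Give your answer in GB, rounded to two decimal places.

54.35 GB

737 GiB = 737 × 1,073,741,824 = 791,347,724,288 bytes
737 GB = 737 × 1,000,000,000 = 737,000,000,000 bytes
difference = 54,347,724,288 bytes
54,347,724,288 / 1,000,000,000 = 54.35 GB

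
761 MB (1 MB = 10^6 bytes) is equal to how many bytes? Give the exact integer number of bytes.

761,000,000 bytes

761 × 1,000,000 = 761,000,000 bytes  (1 MB = 10^6 bytes)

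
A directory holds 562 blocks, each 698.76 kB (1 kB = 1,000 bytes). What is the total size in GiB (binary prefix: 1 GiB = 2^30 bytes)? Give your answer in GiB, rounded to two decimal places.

Total = 562 × 698.76 kB = 392703.12 kB
= 392703.12 × 1,000 bytes = 392,703,120 bytes
1 GiB = 1,073,741,824 bytes
392,703,120 / 1,073,741,824 = 0.37 GiB

0.37 GiB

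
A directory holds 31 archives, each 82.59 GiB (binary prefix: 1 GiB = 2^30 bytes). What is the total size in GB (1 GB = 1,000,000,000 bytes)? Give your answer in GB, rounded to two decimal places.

2,749.09 GB

Total = 31 × 82.59 GiB = 2560.29 GiB
= 2560.29 × 1,073,741,824 bytes = 2,749,090,454,568.96 bytes
1 GB = 1,000,000,000 bytes
2,749,090,454,568.96 / 1,000,000,000 = 2,749.09 GB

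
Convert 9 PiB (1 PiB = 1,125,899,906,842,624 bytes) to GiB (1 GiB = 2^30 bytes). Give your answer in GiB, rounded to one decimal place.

9 PiB = 9 × 2^50 bytes = 10,133,099,161,583,616 bytes
1 GiB = 2^30 bytes = 1,073,741,824 bytes
10,133,099,161,583,616 / 1,073,741,824 = 9,437,184.0 GiB

9,437,184.0 GiB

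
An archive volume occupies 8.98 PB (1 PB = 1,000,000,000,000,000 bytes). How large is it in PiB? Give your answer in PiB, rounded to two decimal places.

7.98 PiB

8.98 PB = 8.98 × 10^15 bytes = 8,980,000,000,000,000 bytes
1 PiB = 2^50 bytes = 1,125,899,906,842,624 bytes
8,980,000,000,000,000 / 1,125,899,906,842,624 = 7.98 PiB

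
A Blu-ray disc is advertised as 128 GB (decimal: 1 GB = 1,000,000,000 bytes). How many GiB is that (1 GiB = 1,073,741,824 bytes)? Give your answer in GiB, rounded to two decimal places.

119.21 GiB

128 GB = 128 × 10^9 bytes = 128,000,000,000 bytes
1 GiB = 2^30 bytes = 1,073,741,824 bytes
128,000,000,000 / 1,073,741,824 = 119.21 GiB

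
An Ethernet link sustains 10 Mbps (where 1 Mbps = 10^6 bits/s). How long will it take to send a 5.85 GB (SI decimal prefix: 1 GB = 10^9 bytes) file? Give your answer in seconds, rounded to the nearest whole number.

4,680 seconds

5.85 GB = 5,850,000,000 bytes = 46,800,000,000 bits
10 Mbps = 10,000,000 bits/s
time = 46,800,000,000 / 10,000,000 = 4,680 s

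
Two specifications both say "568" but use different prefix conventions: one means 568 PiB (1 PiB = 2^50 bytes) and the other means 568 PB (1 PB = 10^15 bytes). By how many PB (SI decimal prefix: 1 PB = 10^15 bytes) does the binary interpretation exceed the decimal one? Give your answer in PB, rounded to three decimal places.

568 PiB = 568 × 1,125,899,906,842,624 = 639,511,147,086,610,432 bytes
568 PB = 568 × 1,000,000,000,000,000 = 568,000,000,000,000,000 bytes
difference = 71,511,147,086,610,432 bytes
71,511,147,086,610,432 / 1,000,000,000,000,000 = 71.511 PB

71.511 PB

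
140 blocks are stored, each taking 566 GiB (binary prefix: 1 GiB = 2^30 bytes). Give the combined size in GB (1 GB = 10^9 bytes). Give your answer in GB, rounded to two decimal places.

85,083.30 GB

Total = 140 × 566 GiB = 79,240 GiB
= 79,240 × 1,073,741,824 bytes = 85,083,302,133,760 bytes
1 GB = 1,000,000,000 bytes
85,083,302,133,760 / 1,000,000,000 = 85,083.30 GB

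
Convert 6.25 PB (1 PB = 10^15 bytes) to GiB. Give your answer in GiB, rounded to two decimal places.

6.25 PB = 6.25 × 10^15 bytes = 6,250,000,000,000,000 bytes
1 GiB = 2^30 bytes = 1,073,741,824 bytes
6,250,000,000,000,000 / 1,073,741,824 = 5,820,766.09 GiB

5,820,766.09 GiB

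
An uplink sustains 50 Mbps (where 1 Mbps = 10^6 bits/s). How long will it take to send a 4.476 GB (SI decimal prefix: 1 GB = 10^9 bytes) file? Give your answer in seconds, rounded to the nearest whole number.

4.476 GB = 4,476,000,000 bytes = 35,808,000,000 bits
50 Mbps = 50,000,000 bits/s
time = 35,808,000,000 / 50,000,000 = 716 s

716 seconds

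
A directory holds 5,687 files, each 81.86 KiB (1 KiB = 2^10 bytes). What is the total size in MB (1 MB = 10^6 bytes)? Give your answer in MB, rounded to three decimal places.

Total = 5,687 × 81.86 KiB = 465537.82 KiB
= 465537.82 × 1,024 bytes = 476,710,727.68 bytes
1 MB = 1,000,000 bytes
476,710,727.68 / 1,000,000 = 476.711 MB

476.711 MB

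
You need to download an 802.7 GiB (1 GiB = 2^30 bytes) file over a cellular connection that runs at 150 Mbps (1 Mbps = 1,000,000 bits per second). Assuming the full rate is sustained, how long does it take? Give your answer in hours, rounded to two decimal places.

12.77 hours

802.7 GiB = 861,892,562,124.8 bytes = 6,895,140,496,998.4 bits
150 Mbps = 150,000,000 bits/s
time = 6,895,140,496,998.4 / 150,000,000 = 45,967.6033 s
45,967.6033 s / 3600 = 12.77 hours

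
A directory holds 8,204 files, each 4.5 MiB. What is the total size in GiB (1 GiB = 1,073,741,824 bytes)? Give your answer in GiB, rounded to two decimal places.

Total = 8,204 × 4.5 MiB = 36,918 MiB
= 36,918 × 1,048,576 bytes = 38,711,328,768 bytes
1 GiB = 1,073,741,824 bytes
38,711,328,768 / 1,073,741,824 = 36.05 GiB

36.05 GiB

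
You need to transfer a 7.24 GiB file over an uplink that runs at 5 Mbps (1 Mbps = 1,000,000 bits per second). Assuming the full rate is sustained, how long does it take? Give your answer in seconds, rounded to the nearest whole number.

12,438 seconds

7.24 GiB = 7,773,890,805.76 bytes = 62,191,126,446.08 bits
5 Mbps = 5,000,000 bits/s
time = 62,191,126,446.08 / 5,000,000 = 12,438 s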